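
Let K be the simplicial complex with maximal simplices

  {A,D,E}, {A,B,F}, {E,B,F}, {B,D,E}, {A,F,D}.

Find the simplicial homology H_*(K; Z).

H_0 = Z,  H_1 = Z,  H_2 = 0.

We work with the vertex ordering A < B < D < E < F. The simplices of K, each written with vertices in increasing order, are:

  0-simplices (5): A, B, D, E, F
  1-simplices (10): AB, AD, AE, AF, BD, BE, BF, DE, DF, EF
  2-simplices (5): ABF, ADE, ADF, BDE, BEF

so the chain groups are C_0 ≅ Z^5, C_1 ≅ Z^10, C_2 ≅ Z^5.

∂_1: C_1 → C_0 sends each edge [p,q] (with p < q) to q − p.
This gives a 5×10 integer matrix of rank 4; reducing to Smith normal form yields diagonal entries (1,1,1,1).

The boundary map ∂_2: C_2 → C_1 acts by ∂[p,q,r] = [q,r] − [p,r] + [p,q]. For instance
  ∂ADF = DF − AF + AD,
  ∂ABF = BF − AF + AB.
This gives a 10×5 integer matrix of rank 5; reducing to Smith normal form yields diagonal entries (1,1,1,1,1).

Reading off H_k = ker ∂_k / im ∂_{k+1}:

  H_0: rank C_0 − rank ∂_1 = 5 − 4 = 1, and the invariant factors of ∂_1 are all 1, so H_0 = Z.
  H_1: rank ker ∂_1 − rank ∂_2 = (10 − 4) − 5 = 1, and the invariant factors of ∂_2 are all 1, so H_1 = Z.
  H_2: rank ker ∂_2 − rank ∂_3 = (5 − 5) − 0 = 0, and there is no ∂_3, so H_2 = 0.

As a check, the Euler characteristic is 5 − 10 + 5 = 0, which agrees with 1 − 1 + 0 = 0.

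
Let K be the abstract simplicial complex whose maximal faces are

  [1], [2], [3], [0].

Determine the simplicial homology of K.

H_0 ≅ Z^4.

We work with the vertex ordering 0 < 1 < 2 < 3. The simplices of K, each written with vertices in increasing order, are:

  0-simplices (4): [0], [1], [2], [3]

Hence C_0 ≅ Z^4.

From H_k ≅ ker(∂_k) / im(∂_{k+1}) we obtain:

  H_0: rank C_0 − rank ∂_1 = 4 − 0 = 4, and there is no ∂_1, so H_0 = Z^4.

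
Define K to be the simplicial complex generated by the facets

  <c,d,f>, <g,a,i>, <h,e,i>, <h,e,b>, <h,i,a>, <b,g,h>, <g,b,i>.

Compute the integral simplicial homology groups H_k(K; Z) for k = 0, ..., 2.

K has 9 vertices, 15 edges, 7 triangles.
rank ∂_0 = 0, rank ∂_1 = 7 ⇒ b_0 = 9 − 0 − 7 = 2; all invariant factors of ∂_1 are 1 so no torsion. So H_0 = Z^2.
rank ∂_1 = 7, rank ∂_2 = 7 ⇒ b_1 = 15 − 7 − 7 = 1; all invariant factors of ∂_2 are 1 so no torsion. So H_1 = Z.
rank ∂_2 = 7, rank ∂_3 = 0 ⇒ b_2 = 7 − 7 − 0 = 0. So H_2 = 0.

H_0 ≅ Z^2,  H_1 ≅ Z,  H_2 = 0.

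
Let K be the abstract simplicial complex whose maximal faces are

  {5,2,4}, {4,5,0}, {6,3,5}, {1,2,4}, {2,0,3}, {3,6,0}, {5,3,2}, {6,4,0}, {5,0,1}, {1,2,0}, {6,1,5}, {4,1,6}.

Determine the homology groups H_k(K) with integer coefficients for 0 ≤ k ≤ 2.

Take the total order 0 < 1 < 2 < 3 < 4 < 5 < 6 on the vertex set. Then K (dimension 2) consists of the simplices:

  0-simplices (7): [0], [1], [2], [3], [4], [5], [6]
  1-simplices (18): [0,1], [0,2], [0,3], [0,4], [0,5], [0,6], [1,2], [1,4], [1,5], [1,6], [2,3], [2,4], [2,5], [3,5], [3,6], [4,5], [4,6], [5,6]
  2-simplices (12): [0,1,2], [0,1,5], [0,2,3], [0,3,6], [0,4,5], [0,4,6], [1,2,4], [1,4,6], [1,5,6], [2,3,5], [2,4,5], [3,5,6]

so the chain groups are C_0 ≅ Z^7, C_1 ≅ Z^18, C_2 ≅ Z^12.

∂_1: C_1 → C_0 is given by ∂[p,q] = [q] − [p].
The 7×18 boundary matrix has rank 6 and Smith normal form diag(1,1,1,1,1,1).

∂_2: C_2 → C_1 sends each 2-simplex [p,q,r] to [q,r] − [p,r] + [p,q]. For instance
  ∂[0,4,5] = [4,5] − [0,5] + [0,4],
  ∂[1,5,6] = [5,6] − [1,6] + [1,5].
As a 18×12 matrix over Z this has rank 12, with invariant factors (1,1,1,1,1,1,1,1,1,1,1,2).

Computing H_k = (kernel of ∂_k) / (image of ∂_{k+1}):

  H_0: rank C_0 − rank ∂_1 = 7 − 6 = 1, and the invariant factors of ∂_1 are all 1, so H_0 ≅ Z.
  H_1: rank ker ∂_1 − rank ∂_2 = (18 − 6) − 12 = 0, and ∂_2 has invariant factor 2 > 1, so H_1 ≅ Z/2.
  H_2: rank ker ∂_2 − rank ∂_3 = (12 − 12) − 0 = 0, and there is no ∂_3, so H_2 ≅ 0.

H_0 ≅ Z,  H_1 ≅ Z/2,  H_2 = 0.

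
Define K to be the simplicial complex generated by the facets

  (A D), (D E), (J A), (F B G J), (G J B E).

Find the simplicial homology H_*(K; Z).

H_0 = Z,  H_1 = Z,  H_2 = 0,  H_3 = 0.

Order the vertices as A < B < D < E < F < G < J. Listing each simplex with vertices in this order, K has dimension 3 with simplices:

  0-simplices (7): A, B, D, E, F, G, J
  1-simplices (12): AD, AJ, BE, BF, BG, BJ, DE, EG, EJ, FG, FJ, GJ
  2-simplices (7): BEG, BEJ, BFG, BFJ, BGJ, EGJ, FGJ
  3-simplices (2): BEGJ, BFGJ

Hence C_0 ≅ Z^7, C_1 ≅ Z^12, C_2 ≅ Z^7, C_3 ≅ Z^2.

The boundary map ∂_1: C_1 → C_0 sends each edge [p,q] (with p < q) to q − p.
The 7×12 boundary matrix has rank 6 and Smith normal form diag(1,1,1,1,1,1).

∂_2: C_2 → C_1 acts by ∂[p,q,r] = [q,r] − [p,r] + [p,q]. For instance
  ∂BGJ = GJ − BJ + BG,
  ∂BFG = FG − BG + BF.
As a 12×7 matrix over Z this has rank 5, with invariant factors (1,1,1,1,1).

Boundary ∂_3: C_3 → C_2 sends each 3-simplex σ to the alternating sum Σ_i (−1)^i (σ with its i-th vertex removed). For instance
  ∂BEGJ = EGJ − BGJ + BEJ − BEG,
  ∂BFGJ = FGJ − BGJ + BFJ − BFG.
This gives a 7×2 integer matrix of rank 2; reducing to Smith normal form yields diagonal entries (1,1).

From H_k ≅ ker(∂_k) / im(∂_{k+1}) we obtain:

  H_0: rank C_0 − rank ∂_1 = 7 − 6 = 1, and the invariant factors of ∂_1 are all 1, so H_0 = Z.
  H_1: rank ker ∂_1 − rank ∂_2 = (12 − 6) − 5 = 1, and the invariant factors of ∂_2 are all 1, so H_1 = Z.
  H_2: rank ker ∂_2 − rank ∂_3 = (7 − 5) − 2 = 0, and the invariant factors of ∂_3 are all 1, so H_2 = 0.
  H_3: rank ker ∂_3 − rank ∂_4 = (2 − 2) − 0 = 0, and there is no ∂_4, so H_3 = 0.

As a check, the Euler characteristic is 7 − 12 + 7 − 2 = 0, which agrees with 1 − 1 + 0 − 0 = 0.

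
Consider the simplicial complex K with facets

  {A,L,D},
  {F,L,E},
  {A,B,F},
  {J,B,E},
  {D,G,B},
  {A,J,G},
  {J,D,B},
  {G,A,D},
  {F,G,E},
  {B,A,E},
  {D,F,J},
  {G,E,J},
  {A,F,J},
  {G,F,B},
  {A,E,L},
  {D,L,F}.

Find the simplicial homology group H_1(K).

Take the total order A < B < D < E < F < G < J < L on the vertex set. Then K (dimension 2) consists of the simplices:

  0-simplices (8): A, B, D, E, F, G, J, L
  1-simplices (24): AB, AD, AE, AF, AG, AJ, AL, BD, BE, BF, BG, BJ, DF, DG, DJ, DL, EF, EG, EJ, EL, FG, FJ, FL, GJ
  2-simplices (16): ABE, ABF, ADG, ADL, AEL, AFJ, AGJ, BDG, BDJ, BEJ, BFG, DFJ, DFL, EFG, EFL, EGJ

giving chain groups C_0 ≅ Z^8, C_1 ≅ Z^24, C_2 ≅ Z^16.

Boundary ∂_1: C_1 → C_0 maps an edge to its endpoints' difference, ∂[p,q] = q − p. For instance
  ∂EF = F − E.
The resulting 8×24 matrix has rank 7, and its Smith normal form has invariant factors (1,1,1,1,1,1,1).

Boundary ∂_2: C_2 → C_1 maps a triangle to the signed sum of its edges. For instance
  ∂ABF = BF − AF + AB,
  ∂BDG = DG − BG + BD.
As a 24×16 matrix over Z this has rank 15, with invariant factors (1,1,1,1,1,1,1,1,1,1,1,1,1,1,1).

From H_k ≅ ker(∂_k) / im(∂_{k+1}) we obtain:

  H_1: rank ker ∂_1 − rank ∂_2 = (24 − 7) − 15 = 2, and the invariant factors of ∂_2 are all 1, so H_1 ≅ Z^2.

H_1 = Z^2.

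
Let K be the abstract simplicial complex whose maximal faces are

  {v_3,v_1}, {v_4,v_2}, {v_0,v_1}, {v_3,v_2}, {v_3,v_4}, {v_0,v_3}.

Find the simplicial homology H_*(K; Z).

H_0 ≅ Z,  H_1 ≅ Z^2.

K has 5 vertices, 6 edges.
rank ∂_0 = 0, rank ∂_1 = 4 ⇒ b_0 = 5 − 0 − 4 = 1; all invariant factors of ∂_1 are 1 so no torsion. So H_0 = Z.
rank ∂_1 = 4, rank ∂_2 = 0 ⇒ b_1 = 6 − 4 − 0 = 2. So H_1 = Z^2.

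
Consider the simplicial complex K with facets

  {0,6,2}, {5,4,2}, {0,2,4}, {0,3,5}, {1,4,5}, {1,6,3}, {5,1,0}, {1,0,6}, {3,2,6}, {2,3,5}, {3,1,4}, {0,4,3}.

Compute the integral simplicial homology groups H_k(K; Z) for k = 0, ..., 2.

Order the vertices as 0 < 1 < 2 < 3 < 4 < 5 < 6. Listing each simplex with vertices in this order, K has dimension 2 with simplices:

  0-simplices (7): [0], [1], [2], [3], [4], [5], [6]
  1-simplices (18): [0,1], [0,2], [0,3], [0,4], [0,5], [0,6], [1,3], [1,4], [1,5], [1,6], [2,3], [2,4], [2,5], [2,6], [3,4], [3,5], [3,6], [4,5]
  2-simplices (12): [0,1,5], [0,1,6], [0,2,4], [0,2,6], [0,3,4], [0,3,5], [1,3,4], [1,3,6], [1,4,5], [2,3,5], [2,3,6], [2,4,5]

so the chain groups are C_0 ≅ Z^7, C_1 ≅ Z^18, C_2 ≅ Z^12.

Boundary ∂_1: C_1 → C_0 is given by ∂[p,q] = [q] − [p]. For instance
  ∂[0,3] = [3] − [0].
The resulting 7×18 matrix has rank 6, and its Smith normal form has invariant factors (1,1,1,1,1,1).

The boundary map ∂_2: C_2 → C_1 maps a triangle to the signed sum of its edges. For instance
  ∂[2,3,5] = [3,5] − [2,5] + [2,3],
  ∂[0,3,4] = [3,4] − [0,4] + [0,3].
As a 18×12 matrix over Z this has rank 12, with invariant factors (1,1,1,1,1,1,1,1,1,1,1,2).

Computing H_k = (kernel of ∂_k) / (image of ∂_{k+1}):

  H_0: rank C_0 − rank ∂_1 = 7 − 6 = 1, and the invariant factors of ∂_1 are all 1, so H_0 = Z.
  H_1: rank ker ∂_1 − rank ∂_2 = (18 − 6) − 12 = 0, and ∂_2 has invariant factor 2 > 1, so H_1 = Z/2.
  H_2: rank ker ∂_2 − rank ∂_3 = (12 − 12) − 0 = 0, and there is no ∂_3, so H_2 = 0.

As a check, the Euler characteristic is 7 − 18 + 12 = 1, which agrees with 1 − 0 + 0 = 1.
(K is a triangulation of the real projective plane RP^2.)

H_0 = Z,  H_1 = Z/2,  H_2 = 0.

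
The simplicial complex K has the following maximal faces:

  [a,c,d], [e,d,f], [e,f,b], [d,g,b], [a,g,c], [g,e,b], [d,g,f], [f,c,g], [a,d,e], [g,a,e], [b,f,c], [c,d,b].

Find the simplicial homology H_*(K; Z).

Order the vertices as a < b < c < d < e < f < g. Listing each simplex with vertices in this order, K has dimension 2 with simplices:

  0-simplices (7): a, b, c, d, e, f, g
  1-simplices (18): ac, ad, ae, ag, bc, bd, be, bf, bg, cd, cf, cg, de, df, dg, ef, eg, fg
  2-simplices (12): acd, acg, ade, aeg, bcd, bcf, bdg, bef, beg, cfg, def, dfg

giving chain groups C_0 ≅ Z^7, C_1 ≅ Z^18, C_2 ≅ Z^12.

Boundary ∂_1: C_1 → C_0 is given by ∂[p,q] = [q] − [p]. For instance
  ∂cd = d − c.
The 7×18 boundary matrix has rank 6 and Smith normal form diag(1,1,1,1,1,1).

Boundary ∂_2: C_2 → C_1 maps a triangle to the signed sum of its edges. For instance
  ∂beg = eg − bg + be,
  ∂acd = cd − ad + ac.
As a 18×12 matrix over Z this has rank 12, with invariant factors (1,1,1,1,1,1,1,1,1,1,1,2).

From H_k ≅ ker(∂_k) / im(∂_{k+1}) we obtain:

  H_0: rank C_0 − rank ∂_1 = 7 − 6 = 1, and the invariant factors of ∂_1 are all 1, so H_0 = Z.
  H_1: rank ker ∂_1 − rank ∂_2 = (18 − 6) − 12 = 0, and ∂_2 has invariant factor 2 > 1, so H_1 = Z/2.
  H_2: rank ker ∂_2 − rank ∂_3 = (12 − 12) − 0 = 0, and there is no ∂_3, so H_2 = 0.

As a check, the Euler characteristic is 7 − 18 + 12 = 1, which agrees with 1 − 0 + 0 = 1.

H_0 ≅ Z,  H_1 ≅ Z/2,  H_2 = 0.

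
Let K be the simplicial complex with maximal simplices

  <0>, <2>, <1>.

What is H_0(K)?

Order the vertices as 0 < 1 < 2. Listing each simplex with vertices in this order, K has dimension 0 with simplices:

  0-simplices (3): [0], [1], [2]

so the chain groups are C_0 ≅ Z^3.

Computing H_k = (kernel of ∂_k) / (image of ∂_{k+1}):

  H_0: rank C_0 − rank ∂_1 = 3 − 0 = 3, and there is no ∂_1, so H_0 ≅ Z^3.

(K is a triangulation of a set of 3 points.)

H_0 ≅ Z^3.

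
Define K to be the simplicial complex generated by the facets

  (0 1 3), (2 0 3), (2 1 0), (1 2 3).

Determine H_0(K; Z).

H_0 ≅ Z.

We work with the vertex ordering 0 < 1 < 2 < 3. The simplices of K, each written with vertices in increasing order, are:

  0-simplices (4): [0], [1], [2], [3]
  1-simplices (6): [0,1], [0,2], [0,3], [1,2], [1,3], [2,3]
  2-simplices (4): [0,1,2], [0,1,3], [0,2,3], [1,2,3]

giving chain groups C_0 ≅ Z^4, C_1 ≅ Z^6, C_2 ≅ Z^4.

∂_1: C_1 → C_0 sends each edge [p,q] (with p < q) to q − p.
As a 4×6 matrix over Z this has rank 3, with invariant factors (1,1,1).

The boundary map ∂_2: C_2 → C_1 maps a triangle to the signed sum of its edges. For instance
  ∂[0,2,3] = [2,3] − [0,3] + [0,2],
  ∂[0,1,2] = [1,2] − [0,2] + [0,1].
The 6×4 boundary matrix has rank 3 and Smith normal form diag(1,1,1).

Computing H_k = (kernel of ∂_k) / (image of ∂_{k+1}):

  H_0: rank C_0 − rank ∂_1 = 4 − 3 = 1, and the invariant factors of ∂_1 are all 1, so H_0 = Z.

(K is a triangulation of the 2-sphere S^2.)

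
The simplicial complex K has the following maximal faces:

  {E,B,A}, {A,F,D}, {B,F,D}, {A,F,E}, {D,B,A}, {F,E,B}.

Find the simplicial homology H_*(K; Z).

H_0 ≅ Z,  H_1 = 0,  H_2 ≅ Z.

Order the vertices as A < B < D < E < F. Listing each simplex with vertices in this order, K has dimension 2 with simplices:

  0-simplices (5): A, B, D, E, F
  1-simplices (9): AB, AD, AE, AF, BD, BE, BF, DF, EF
  2-simplices (6): ABD, ABE, ADF, AEF, BDF, BEF

Hence C_0 ≅ Z^5, C_1 ≅ Z^9, C_2 ≅ Z^6.

The boundary map ∂_1: C_1 → C_0 sends each edge [p,q] (with p < q) to q − p.
As a 5×9 matrix over Z this has rank 4, with invariant factors (1,1,1,1).

Boundary ∂_2: C_2 → C_1 acts by ∂[p,q,r] = [q,r] − [p,r] + [p,q]. For instance
  ∂AEF = EF − AF + AE,
  ∂BDF = DF − BF + BD.
This gives a 9×6 integer matrix of rank 5; reducing to Smith normal form yields diagonal entries (1,1,1,1,1).

Reading off H_k = ker ∂_k / im ∂_{k+1}:

  H_0: rank C_0 − rank ∂_1 = 5 − 4 = 1, and the invariant factors of ∂_1 are all 1, so H_0 ≅ Z.
  H_1: rank ker ∂_1 − rank ∂_2 = (9 − 4) − 5 = 0, and the invariant factors of ∂_2 are all 1, so H_1 ≅ 0.
  H_2: rank ker ∂_2 − rank ∂_3 = (6 − 5) − 0 = 1, and there is no ∂_3, so H_2 ≅ Z.

As a check, the Euler characteristic is 5 − 9 + 6 = 2, which agrees with 1 − 0 + 1 = 2.
(K is a triangulation of the 2-sphere S^2.)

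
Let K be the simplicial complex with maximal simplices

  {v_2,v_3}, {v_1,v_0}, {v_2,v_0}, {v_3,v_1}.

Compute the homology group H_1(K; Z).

H_1 = Z.

Fix the vertex order v_0 < v_1 < v_2 < v_3 and write every simplex with vertices in increasing order. Then dim K = 1 and the simplices of K are:

  0-simplices (4): [v_0], [v_1], [v_2], [v_3]
  1-simplices (4): [v_0,v_1], [v_0,v_2], [v_1,v_3], [v_2,v_3]

so the chain groups are C_0 ≅ Z^4, C_1 ≅ Z^4.

∂_1: C_1 → C_0 maps an edge to its endpoints' difference, ∂[p,q] = q − p. For instance
  ∂[v_0,v_1] = [v_1] − [v_0].
The resulting 4×4 matrix has rank 3, and its Smith normal form has invariant factors (1,1,1).

Computing H_k = (kernel of ∂_k) / (image of ∂_{k+1}):

  H_1: rank ker ∂_1 − rank ∂_2 = (4 − 3) − 0 = 1, and there is no ∂_2, so H_1 ≅ Z.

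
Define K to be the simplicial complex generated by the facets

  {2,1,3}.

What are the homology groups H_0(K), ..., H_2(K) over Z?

Fix the vertex order 1 < 2 < 3 and write every simplex with vertices in increasing order. Then dim K = 2 and the simplices of K are:

  0-simplices (3): [1], [2], [3]
  1-simplices (3): [1,2], [1,3], [2,3]
  2-simplices (1): [1,2,3]

so the chain groups are C_0 ≅ Z^3, C_1 ≅ Z^3, C_2 ≅ Z^1.

∂_1: C_1 → C_0 sends each edge [p,q] (with p < q) to q − p.
The resulting 3×3 matrix has rank 2, and its Smith normal form has invariant factors (1,1).

The boundary map ∂_2: C_2 → C_1 acts by ∂[p,q,r] = [q,r] − [p,r] + [p,q]. For instance
  ∂[1,2,3] = [2,3] − [1,3] + [1,2].
The resulting 3×1 matrix has rank 1, and its Smith normal form has invariant factors (1).

Now H_k = ker ∂_k / im ∂_{k+1}, so:

  H_0: rank C_0 − rank ∂_1 = 3 − 2 = 1, and the invariant factors of ∂_1 are all 1, so H_0 ≅ Z.
  H_1: rank ker ∂_1 − rank ∂_2 = (3 − 2) − 1 = 0, and the invariant factors of ∂_2 are all 1, so H_1 ≅ 0.
  H_2: rank ker ∂_2 − rank ∂_3 = (1 − 1) − 0 = 0, and there is no ∂_3, so H_2 ≅ 0.

As a check, the Euler characteristic is 3 − 3 + 1 = 1, which agrees with 1 − 0 + 0 = 1.

H_0 = Z,  H_1 = 0,  H_2 = 0.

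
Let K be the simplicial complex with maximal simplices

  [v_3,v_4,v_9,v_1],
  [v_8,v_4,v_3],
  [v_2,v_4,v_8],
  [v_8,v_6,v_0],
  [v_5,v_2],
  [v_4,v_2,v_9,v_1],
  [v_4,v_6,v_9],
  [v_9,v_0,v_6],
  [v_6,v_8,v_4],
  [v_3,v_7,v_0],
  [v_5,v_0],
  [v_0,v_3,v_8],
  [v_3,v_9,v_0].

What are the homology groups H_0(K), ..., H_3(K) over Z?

Fix the vertex order v_0 < v_1 < v_2 < v_3 < v_4 < v_5 < v_6 < v_7 < v_8 < v_9 and write every simplex with vertices in increasing order. Then dim K = 3 and the simplices of K are:

  0-simplices (10): [v_0], [v_1], [v_2], [v_3], [v_4], [v_5], [v_6], [v_7], [v_8], [v_9]
  1-simplices (23): (23 of them)
  2-simplices (16): (16 of them)
  3-simplices (2): [v_1,v_2,v_4,v_9], [v_1,v_3,v_4,v_9]

Hence C_0 ≅ Z^10, C_1 ≅ Z^23, C_2 ≅ Z^16, C_3 ≅ Z^2.

∂_1: C_1 → C_0 is given by ∂[p,q] = [q] − [p].
The resulting 10×23 matrix has rank 9, and its Smith normal form has invariant factors (1,1,1,1,1,1,1,1,1).

The boundary map ∂_2: C_2 → C_1 acts by ∂[p,q,r] = [q,r] − [p,r] + [p,q]. For instance
  ∂[v_1,v_4,v_9] = [v_4,v_9] − [v_1,v_9] + [v_1,v_4],
  ∂[v_2,v_4,v_8] = [v_4,v_8] − [v_2,v_8] + [v_2,v_4].
As a 23×16 matrix over Z this has rank 13, with invariant factors (1,1,1,1,1,1,1,1,1,1,1,1,1).

Boundary ∂_3: C_3 → C_2 sends each 3-simplex σ to the alternating sum Σ_i (−1)^i (σ with its i-th vertex removed). For instance
  ∂[v_1,v_2,v_4,v_9] = [v_2,v_4,v_9] − [v_1,v_4,v_9] + [v_1,v_2,v_9] − [v_1,v_2,v_4],
  ∂[v_1,v_3,v_4,v_9] = [v_3,v_4,v_9] − [v_1,v_4,v_9] + [v_1,v_3,v_9] − [v_1,v_3,v_4].
This gives a 16×2 integer matrix of rank 2; reducing to Smith normal form yields diagonal entries (1,1).

From H_k ≅ ker(∂_k) / im(∂_{k+1}) we obtain:

  H_0: rank C_0 − rank ∂_1 = 10 − 9 = 1, and the invariant factors of ∂_1 are all 1, so H_0 ≅ Z.
  H_1: rank ker ∂_1 − rank ∂_2 = (23 − 9) − 13 = 1, and the invariant factors of ∂_2 are all 1, so H_1 ≅ Z.
  H_2: rank ker ∂_2 − rank ∂_3 = (16 − 13) − 2 = 1, and the invariant factors of ∂_3 are all 1, so H_2 ≅ Z.
  H_3: rank ker ∂_3 − rank ∂_4 = (2 − 2) − 0 = 0, and there is no ∂_4, so H_3 ≅ 0.

As a check, the Euler characteristic is 10 − 23 + 16 − 2 = 1, which agrees with 1 − 1 + 1 − 0 = 1.

H_0 = Z,  H_1 = Z,  H_2 = Z,  H_3 = 0.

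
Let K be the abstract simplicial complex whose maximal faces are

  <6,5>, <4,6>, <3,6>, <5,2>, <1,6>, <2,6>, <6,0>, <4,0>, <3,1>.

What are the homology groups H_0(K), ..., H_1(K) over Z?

H_0 = Z,  H_1 = Z^3.

Fix the vertex order 0 < 1 < 2 < 3 < 4 < 5 < 6 and write every simplex with vertices in increasing order. Then dim K = 1 and the simplices of K are:

  0-simplices (7): [0], [1], [2], [3], [4], [5], [6]
  1-simplices (9): [0,4], [0,6], [1,3], [1,6], [2,5], [2,6], [3,6], [4,6], [5,6]

giving chain groups C_0 ≅ Z^7, C_1 ≅ Z^9.

Boundary ∂_1: C_1 → C_0 sends each edge [p,q] (with p < q) to q − p.
This gives a 7×9 integer matrix of rank 6; reducing to Smith normal form yields diagonal entries (1,1,1,1,1,1).

Computing H_k = (kernel of ∂_k) / (image of ∂_{k+1}):

  H_0: rank C_0 − rank ∂_1 = 7 − 6 = 1, and the invariant factors of ∂_1 are all 1, so H_0 ≅ Z.
  H_1: rank ker ∂_1 − rank ∂_2 = (9 − 6) − 0 = 3, and there is no ∂_2, so H_1 ≅ Z^3.

(K is a triangulation of a wedge of 3 circles.)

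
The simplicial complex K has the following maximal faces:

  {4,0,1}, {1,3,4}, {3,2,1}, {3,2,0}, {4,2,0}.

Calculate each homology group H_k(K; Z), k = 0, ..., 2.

Order the vertices as 0 < 1 < 2 < 3 < 4. Listing each simplex with vertices in this order, K has dimension 2 with simplices:

  0-simplices (5): [0], [1], [2], [3], [4]
  1-simplices (10): [0,1], [0,2], [0,3], [0,4], [1,2], [1,3], [1,4], [2,3], [2,4], [3,4]
  2-simplices (5): [0,1,4], [0,2,3], [0,2,4], [1,2,3], [1,3,4]

Hence C_0 ≅ Z^5, C_1 ≅ Z^10, C_2 ≅ Z^5.

∂_1: C_1 → C_0 maps an edge to its endpoints' difference, ∂[p,q] = q − p. For instance
  ∂[0,3] = [3] − [0].
The resulting 5×10 matrix has rank 4, and its Smith normal form has invariant factors (1,1,1,1).

Boundary ∂_2: C_2 → C_1 acts by ∂[p,q,r] = [q,r] − [p,r] + [p,q]. For instance
  ∂[1,2,3] = [2,3] − [1,3] + [1,2],
  ∂[0,1,4] = [1,4] − [0,4] + [0,1].
This gives a 10×5 integer matrix of rank 5; reducing to Smith normal form yields diagonal entries (1,1,1,1,1).

Computing H_k = (kernel of ∂_k) / (image of ∂_{k+1}):

  H_0: rank C_0 − rank ∂_1 = 5 − 4 = 1, and the invariant factors of ∂_1 are all 1, so H_0 = Z.
  H_1: rank ker ∂_1 − rank ∂_2 = (10 − 4) − 5 = 1, and the invariant factors of ∂_2 are all 1, so H_1 = Z.
  H_2: rank ker ∂_2 − rank ∂_3 = (5 − 5) − 0 = 0, and there is no ∂_3, so H_2 = 0.

H_0 = Z,  H_1 = Z,  H_2 = 0.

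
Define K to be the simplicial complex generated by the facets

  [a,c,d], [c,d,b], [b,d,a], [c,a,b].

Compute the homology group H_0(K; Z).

H_0 = Z.

We work with the vertex ordering a < b < c < d. The simplices of K, each written with vertices in increasing order, are:

  0-simplices (4): a, b, c, d
  1-simplices (6): ab, ac, ad, bc, bd, cd
  2-simplices (4): abc, abd, acd, bcd

giving chain groups C_0 ≅ Z^4, C_1 ≅ Z^6, C_2 ≅ Z^4.

The boundary map ∂_1: C_1 → C_0 sends each edge [p,q] (with p < q) to q − p. For instance
  ∂ad = d − a.
As a 4×6 matrix over Z this has rank 3, with invariant factors (1,1,1).

Boundary ∂_2: C_2 → C_1 maps a triangle to the signed sum of its edges. For instance
  ∂acd = cd − ad + ac,
  ∂abd = bd − ad + ab.
As a 6×4 matrix over Z this has rank 3, with invariant factors (1,1,1).

From H_k ≅ ker(∂_k) / im(∂_{k+1}) we obtain:

  H_0: rank C_0 − rank ∂_1 = 4 − 3 = 1, and the invariant factors of ∂_1 are all 1, so H_0 = Z.

(K is a triangulation of the 2-sphere S^2.)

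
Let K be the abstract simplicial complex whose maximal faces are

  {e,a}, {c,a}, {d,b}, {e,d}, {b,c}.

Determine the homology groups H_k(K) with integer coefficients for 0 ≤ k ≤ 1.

H_0 ≅ Z,  H_1 ≅ Z.

Take the total order a < b < c < d < e on the vertex set. Then K (dimension 1) consists of the simplices:

  0-simplices (5): a, b, c, d, e
  1-simplices (5): ac, ae, bc, bd, de

so the chain groups are C_0 ≅ Z^5, C_1 ≅ Z^5.

The boundary map ∂_1: C_1 → C_0 is given by ∂[p,q] = [q] − [p].
This gives a 5×5 integer matrix of rank 4; reducing to Smith normal form yields diagonal entries (1,1,1,1).

Now H_k = ker ∂_k / im ∂_{k+1}, so:

  H_0: rank C_0 − rank ∂_1 = 5 − 4 = 1, and the invariant factors of ∂_1 are all 1, so H_0 = Z.
  H_1: rank ker ∂_1 − rank ∂_2 = (5 − 4) − 0 = 1, and there is no ∂_2, so H_1 = Z.

As a check, the Euler characteristic is 5 − 5 = 0, which agrees with 1 − 1 = 0.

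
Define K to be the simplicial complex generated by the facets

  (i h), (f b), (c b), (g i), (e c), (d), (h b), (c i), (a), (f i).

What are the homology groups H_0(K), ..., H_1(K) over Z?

H_0 ≅ Z^3,  H_1 ≅ Z^2.

Take the total order a < b < c < d < e < f < g < h < i on the vertex set. Then K (dimension 1) consists of the simplices:

  0-simplices (9): a, b, c, d, e, f, g, h, i
  1-simplices (8): bc, bf, bh, ce, ci, fi, gi, hi

Hence C_0 ≅ Z^9, C_1 ≅ Z^8.

Boundary ∂_1: C_1 → C_0 maps an edge to its endpoints' difference, ∂[p,q] = q − p. For instance
  ∂ci = i − c.
The 9×8 boundary matrix has rank 6 and Smith normal form diag(1,1,1,1,1,1).

From H_k ≅ ker(∂_k) / im(∂_{k+1}) we obtain:

  H_0: rank C_0 − rank ∂_1 = 9 − 6 = 3, and the invariant factors of ∂_1 are all 1, so H_0 ≅ Z^3.
  H_1: rank ker ∂_1 − rank ∂_2 = (8 − 6) − 0 = 2, and there is no ∂_2, so H_1 ≅ Z^2.

As a check, the Euler characteristic is 9 − 8 = 1, which agrees with 3 − 2 = 1.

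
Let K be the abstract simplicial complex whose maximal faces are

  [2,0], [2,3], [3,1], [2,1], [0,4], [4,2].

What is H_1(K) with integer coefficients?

We work with the vertex ordering 0 < 1 < 2 < 3 < 4. The simplices of K, each written with vertices in increasing order, are:

  0-simplices (5): [0], [1], [2], [3], [4]
  1-simplices (6): [0,2], [0,4], [1,2], [1,3], [2,3], [2,4]

Hence C_0 ≅ Z^5, C_1 ≅ Z^6.

∂_1: C_1 → C_0 is given by ∂[p,q] = [q] − [p].
This gives a 5×6 integer matrix of rank 4; reducing to Smith normal form yields diagonal entries (1,1,1,1).

From H_k ≅ ker(∂_k) / im(∂_{k+1}) we obtain:

  H_1: rank ker ∂_1 − rank ∂_2 = (6 − 4) − 0 = 2, and there is no ∂_2, so H_1 ≅ Z^2.

H_1 ≅ Z^2.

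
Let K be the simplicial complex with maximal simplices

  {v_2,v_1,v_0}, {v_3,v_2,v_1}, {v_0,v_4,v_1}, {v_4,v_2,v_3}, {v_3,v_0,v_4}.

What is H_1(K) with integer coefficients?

H_1 ≅ Z.

Order the vertices as v_0 < v_1 < v_2 < v_3 < v_4. Listing each simplex with vertices in this order, K has dimension 2 with simplices:

  0-simplices (5): [v_0], [v_1], [v_2], [v_3], [v_4]
  1-simplices (10): [v_0,v_1], [v_0,v_2], [v_0,v_3], [v_0,v_4], [v_1,v_2], [v_1,v_3], [v_1,v_4], [v_2,v_3], [v_2,v_4], [v_3,v_4]
  2-simplices (5): [v_0,v_1,v_2], [v_0,v_1,v_4], [v_0,v_3,v_4], [v_1,v_2,v_3], [v_2,v_3,v_4]

giving chain groups C_0 ≅ Z^5, C_1 ≅ Z^10, C_2 ≅ Z^5.

Boundary ∂_1: C_1 → C_0 is given by ∂[p,q] = [q] − [p]. For instance
  ∂[v_0,v_2] = [v_2] − [v_0].
The resulting 5×10 matrix has rank 4, and its Smith normal form has invariant factors (1,1,1,1).

∂_2: C_2 → C_1 sends each 2-simplex [p,q,r] to [q,r] − [p,r] + [p,q]. For instance
  ∂[v_1,v_2,v_3] = [v_2,v_3] − [v_1,v_3] + [v_1,v_2],
  ∂[v_0,v_1,v_2] = [v_1,v_2] − [v_0,v_2] + [v_0,v_1].
The resulting 10×5 matrix has rank 5, and its Smith normal form has invariant factors (1,1,1,1,1).

Computing H_k = (kernel of ∂_k) / (image of ∂_{k+1}):

  H_1: rank ker ∂_1 − rank ∂_2 = (10 − 4) − 5 = 1, and the invariant factors of ∂_2 are all 1, so H_1 = Z.

(K is a triangulation of the Möbius band.)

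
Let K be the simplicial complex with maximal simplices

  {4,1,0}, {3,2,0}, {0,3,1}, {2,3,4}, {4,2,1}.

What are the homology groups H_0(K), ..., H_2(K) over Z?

H_0 = Z,  H_1 = Z,  H_2 = 0.

Take the total order 0 < 1 < 2 < 3 < 4 on the vertex set. Then K (dimension 2) consists of the simplices:

  0-simplices (5): [0], [1], [2], [3], [4]
  1-simplices (10): [0,1], [0,2], [0,3], [0,4], [1,2], [1,3], [1,4], [2,3], [2,4], [3,4]
  2-simplices (5): [0,1,3], [0,1,4], [0,2,3], [1,2,4], [2,3,4]

Hence C_0 ≅ Z^5, C_1 ≅ Z^10, C_2 ≅ Z^5.

The boundary map ∂_1: C_1 → C_0 maps an edge to its endpoints' difference, ∂[p,q] = q − p.
As a 5×10 matrix over Z this has rank 4, with invariant factors (1,1,1,1).

∂_2: C_2 → C_1 maps a triangle to the signed sum of its edges. For instance
  ∂[0,2,3] = [2,3] − [0,3] + [0,2],
  ∂[1,2,4] = [2,4] − [1,4] + [1,2].
The resulting 10×5 matrix has rank 5, and its Smith normal form has invariant factors (1,1,1,1,1).

Reading off H_k = ker ∂_k / im ∂_{k+1}:

  H_0: rank C_0 − rank ∂_1 = 5 − 4 = 1, and the invariant factors of ∂_1 are all 1, so H_0 ≅ Z.
  H_1: rank ker ∂_1 − rank ∂_2 = (10 − 4) − 5 = 1, and the invariant factors of ∂_2 are all 1, so H_1 ≅ Z.
  H_2: rank ker ∂_2 − rank ∂_3 = (5 − 5) − 0 = 0, and there is no ∂_3, so H_2 ≅ 0.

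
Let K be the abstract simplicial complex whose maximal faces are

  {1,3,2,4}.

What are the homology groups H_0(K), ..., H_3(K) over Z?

Order the vertices as 1 < 2 < 3 < 4. Listing each simplex with vertices in this order, K has dimension 3 with simplices:

  0-simplices (4): [1], [2], [3], [4]
  1-simplices (6): [1,2], [1,3], [1,4], [2,3], [2,4], [3,4]
  2-simplices (4): [1,2,3], [1,2,4], [1,3,4], [2,3,4]
  3-simplices (1): [1,2,3,4]

Hence C_0 ≅ Z^4, C_1 ≅ Z^6, C_2 ≅ Z^4, C_3 ≅ Z^1.

Boundary ∂_1: C_1 → C_0 sends each edge [p,q] (with p < q) to q − p.
As a 4×6 matrix over Z this has rank 3, with invariant factors (1,1,1).

The boundary map ∂_2: C_2 → C_1 maps a triangle to the signed sum of its edges. For instance
  ∂[1,2,4] = [2,4] − [1,4] + [1,2],
  ∂[1,2,3] = [2,3] − [1,3] + [1,2].
This gives a 6×4 integer matrix of rank 3; reducing to Smith normal form yields diagonal entries (1,1,1).

∂_3: C_3 → C_2 sends each 3-simplex σ to the alternating sum Σ_i (−1)^i (σ with its i-th vertex removed). For instance
  ∂[1,2,3,4] = [2,3,4] − [1,3,4] + [1,2,4] − [1,2,3].
This gives a 4×1 integer matrix of rank 1; reducing to Smith normal form yields diagonal entries (1).

Now H_k = ker ∂_k / im ∂_{k+1}, so:

  H_0: rank C_0 − rank ∂_1 = 4 − 3 = 1, and the invariant factors of ∂_1 are all 1, so H_0 ≅ Z.
  H_1: rank ker ∂_1 − rank ∂_2 = (6 − 3) − 3 = 0, and the invariant factors of ∂_2 are all 1, so H_1 ≅ 0.
  H_2: rank ker ∂_2 − rank ∂_3 = (4 − 3) − 1 = 0, and the invariant factors of ∂_3 are all 1, so H_2 ≅ 0.
  H_3: rank ker ∂_3 − rank ∂_4 = (1 − 1) − 0 = 0, and there is no ∂_4, so H_3 ≅ 0.

As a check, the Euler characteristic is 4 − 6 + 4 − 1 = 1, which agrees with 1 − 0 + 0 − 0 = 1.

H_0 = Z,  H_1 = 0,  H_2 = 0,  H_3 = 0.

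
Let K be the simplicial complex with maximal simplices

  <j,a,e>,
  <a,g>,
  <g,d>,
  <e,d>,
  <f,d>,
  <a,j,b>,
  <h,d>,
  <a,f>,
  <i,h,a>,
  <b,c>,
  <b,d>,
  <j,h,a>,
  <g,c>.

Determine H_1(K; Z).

We work with the vertex ordering a < b < c < d < e < f < g < h < i < j. The simplices of K, each written with vertices in increasing order, are:

  0-simplices (10): a, b, c, d, e, f, g, h, i, j
  1-simplices (18): ab, ae, af, ag, ah, ai, aj, bc, bd, bj, cg, de, df, dg, dh, ej, hi, hj
  2-simplices (4): abj, aej, ahi, ahj

so the chain groups are C_0 ≅ Z^10, C_1 ≅ Z^18, C_2 ≅ Z^4.

The boundary map ∂_1: C_1 → C_0 maps an edge to its endpoints' difference, ∂[p,q] = q − p. For instance
  ∂bc = c − b.
This gives a 10×18 integer matrix of rank 9; reducing to Smith normal form yields diagonal entries (1,1,1,1,1,1,1,1,1).

∂_2: C_2 → C_1 acts by ∂[p,q,r] = [q,r] − [p,r] + [p,q]. For instance
  ∂aej = ej − aj + ae,
  ∂abj = bj − aj + ab.
As a 18×4 matrix over Z this has rank 4, with invariant factors (1,1,1,1).

Now H_k = ker ∂_k / im ∂_{k+1}, so:

  H_1: rank ker ∂_1 − rank ∂_2 = (18 − 9) − 4 = 5, and the invariant factors of ∂_2 are all 1, so H_1 = Z^5.

H_1 = Z^5.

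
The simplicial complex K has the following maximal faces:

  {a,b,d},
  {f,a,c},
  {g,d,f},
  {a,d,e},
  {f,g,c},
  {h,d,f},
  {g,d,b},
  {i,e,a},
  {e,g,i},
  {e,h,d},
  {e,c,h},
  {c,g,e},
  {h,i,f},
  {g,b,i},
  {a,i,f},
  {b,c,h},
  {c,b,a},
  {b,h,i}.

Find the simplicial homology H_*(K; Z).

Fix the vertex order a < b < c < d < e < f < g < h < i and write every simplex with vertices in increasing order. Then dim K = 2 and the simplices of K are:

  0-simplices (9): a, b, c, d, e, f, g, h, i
  1-simplices (27): ab, ac, ad, ae, af, ai, bc, bd, bg, bh, bi, ce, cf, cg, ch, de, df, dg, dh, eg, eh, ei, fg, fh, fi, gi, hi
  2-simplices (18): abc, abd, acf, ade, aei, afi, bch, bdg, bgi, bhi, ceg, ceh, cfg, deh, dfg, dfh, egi, fhi

so the chain groups are C_0 ≅ Z^9, C_1 ≅ Z^27, C_2 ≅ Z^18.

∂_1: C_1 → C_0 sends each edge [p,q] (with p < q) to q − p. For instance
  ∂hi = i − h.
As a 9×27 matrix over Z this has rank 8, with invariant factors (1,1,1,1,1,1,1,1).

The boundary map ∂_2: C_2 → C_1 sends each 2-simplex [p,q,r] to [q,r] − [p,r] + [p,q]. For instance
  ∂cfg = fg − cg + cf,
  ∂acf = cf − af + ac.
The 27×18 boundary matrix has rank 17 and Smith normal form diag(1,1,1,1,1,1,1,1,1,1,1,1,1,1,1,1,1).

Computing H_k = (kernel of ∂_k) / (image of ∂_{k+1}):

  H_0: rank C_0 − rank ∂_1 = 9 − 8 = 1, and the invariant factors of ∂_1 are all 1, so H_0 = Z.
  H_1: rank ker ∂_1 − rank ∂_2 = (27 − 8) − 17 = 2, and the invariant factors of ∂_2 are all 1, so H_1 = Z^2.
  H_2: rank ker ∂_2 − rank ∂_3 = (18 − 17) − 0 = 1, and there is no ∂_3, so H_2 = Z.

(K is a triangulation of the torus T^2.)

H_0 = Z,  H_1 = Z^2,  H_2 = Z.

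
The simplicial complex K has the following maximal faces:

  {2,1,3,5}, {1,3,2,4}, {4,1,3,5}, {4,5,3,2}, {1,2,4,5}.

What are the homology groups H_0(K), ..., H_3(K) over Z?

H_0 ≅ Z,  H_1 = 0,  H_2 = 0,  H_3 ≅ Z.

K has 5 vertices, 10 edges, 10 triangles, 5 3-simplices.
rank ∂_0 = 0, rank ∂_1 = 4 ⇒ b_0 = 5 − 0 − 4 = 1; all invariant factors of ∂_1 are 1 so no torsion. So H_0 ≅ Z.
rank ∂_1 = 4, rank ∂_2 = 6 ⇒ b_1 = 10 − 4 − 6 = 0; all invariant factors of ∂_2 are 1 so no torsion. So H_1 ≅ 0.
rank ∂_2 = 6, rank ∂_3 = 4 ⇒ b_2 = 10 − 6 − 4 = 0; all invariant factors of ∂_3 are 1 so no torsion. So H_2 ≅ 0.
rank ∂_3 = 4, rank ∂_4 = 0 ⇒ b_3 = 5 − 4 − 0 = 1. So H_3 ≅ Z.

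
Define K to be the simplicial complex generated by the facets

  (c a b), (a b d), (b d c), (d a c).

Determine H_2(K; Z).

Order the vertices as a < b < c < d. Listing each simplex with vertices in this order, K has dimension 2 with simplices:

  0-simplices (4): a, b, c, d
  1-simplices (6): ab, ac, ad, bc, bd, cd
  2-simplices (4): abc, abd, acd, bcd

Hence C_0 ≅ Z^4, C_1 ≅ Z^6, C_2 ≅ Z^4.

The boundary map ∂_1: C_1 → C_0 sends each edge [p,q] (with p < q) to q − p. For instance
  ∂cd = d − c.
The 4×6 boundary matrix has rank 3 and Smith normal form diag(1,1,1).

Boundary ∂_2: C_2 → C_1 acts by ∂[p,q,r] = [q,r] − [p,r] + [p,q]. For instance
  ∂bcd = cd − bd + bc,
  ∂abc = bc − ac + ab.
The 6×4 boundary matrix has rank 3 and Smith normal form diag(1,1,1).

Computing H_k = (kernel of ∂_k) / (image of ∂_{k+1}):

  H_2: rank ker ∂_2 − rank ∂_3 = (4 − 3) − 0 = 1, and there is no ∂_3, so H_2 ≅ Z.

(K is a triangulation of the 2-sphere S^2.)

H_2 = Z.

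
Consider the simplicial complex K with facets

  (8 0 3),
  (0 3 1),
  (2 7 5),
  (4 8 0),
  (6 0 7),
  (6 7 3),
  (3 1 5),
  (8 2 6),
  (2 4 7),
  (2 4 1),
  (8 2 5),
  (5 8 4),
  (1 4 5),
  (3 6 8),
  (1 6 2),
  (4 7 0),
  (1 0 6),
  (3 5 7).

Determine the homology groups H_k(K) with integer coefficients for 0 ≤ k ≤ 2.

H_0 = Z,  H_1 = Z ⊕ Z/2Z,  H_2 = 0.

We work with the vertex ordering 0 < 1 < 2 < 3 < 4 < 5 < 6 < 7 < 8. The simplices of K, each written with vertices in increasing order, are:

  0-simplices (9): [0], [1], [2], [3], [4], [5], [6], [7], [8]
  1-simplices (27): (27 of them)
  2-simplices (18): [0,1,3], [0,1,6], [0,3,8], [0,4,7], [0,4,8], [0,6,7], [1,2,4], [1,2,6], [1,3,5], [1,4,5], [2,4,7], [2,5,7], [2,5,8], [2,6,8], [3,5,7], [3,6,7], [3,6,8], [4,5,8]

Hence C_0 ≅ Z^9, C_1 ≅ Z^27, C_2 ≅ Z^18.

∂_1: C_1 → C_0 sends each edge [p,q] (with p < q) to q − p.
The resulting 9×27 matrix has rank 8, and its Smith normal form has invariant factors (1,1,1,1,1,1,1,1).

Boundary ∂_2: C_2 → C_1 sends each 2-simplex [p,q,r] to [q,r] − [p,r] + [p,q]. For instance
  ∂[3,6,8] = [6,8] − [3,8] + [3,6],
  ∂[0,6,7] = [6,7] − [0,7] + [0,6].
As a 27×18 matrix over Z this has rank 18, with invariant factors (1,1,1,1,1,1,1,1,1,1,1,1,1,1,1,1,1,2).

Computing H_k = (kernel of ∂_k) / (image of ∂_{k+1}):

  H_0: rank C_0 − rank ∂_1 = 9 − 8 = 1, and the invariant factors of ∂_1 are all 1, so H_0 ≅ Z.
  H_1: rank ker ∂_1 − rank ∂_2 = (27 − 8) − 18 = 1, and ∂_2 has invariant factor 2 > 1, so H_1 ≅ Z ⊕ Z/2Z.
  H_2: rank ker ∂_2 − rank ∂_3 = (18 − 18) − 0 = 0, and there is no ∂_3, so H_2 ≅ 0.

(K is a triangulation of the Klein bottle.)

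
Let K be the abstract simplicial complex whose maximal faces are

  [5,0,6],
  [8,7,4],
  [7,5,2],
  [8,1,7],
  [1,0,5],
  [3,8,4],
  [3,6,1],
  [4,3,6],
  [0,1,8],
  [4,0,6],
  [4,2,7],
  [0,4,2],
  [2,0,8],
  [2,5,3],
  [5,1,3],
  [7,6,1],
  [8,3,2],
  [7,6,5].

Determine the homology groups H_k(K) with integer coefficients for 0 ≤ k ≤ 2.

Order the vertices as 0 < 1 < 2 < 3 < 4 < 5 < 6 < 7 < 8. Listing each simplex with vertices in this order, K has dimension 2 with simplices:

  0-simplices (9): [0], [1], [2], [3], [4], [5], [6], [7], [8]
  1-simplices (27): (27 of them)
  2-simplices (18): [0,1,5], [0,1,8], [0,2,4], [0,2,8], [0,4,6], [0,5,6], [1,3,5], [1,3,6], [1,6,7], [1,7,8], [2,3,5], [2,3,8], [2,4,7], [2,5,7], [3,4,6], [3,4,8], [4,7,8], [5,6,7]

giving chain groups C_0 ≅ Z^9, C_1 ≅ Z^27, C_2 ≅ Z^18.

Boundary ∂_1: C_1 → C_0 sends each edge [p,q] (with p < q) to q − p.
The resulting 9×27 matrix has rank 8, and its Smith normal form has invariant factors (1,1,1,1,1,1,1,1).

∂_2: C_2 → C_1 maps a triangle to the signed sum of its edges. For instance
  ∂[0,2,4] = [2,4] − [0,4] + [0,2],
  ∂[0,2,8] = [2,8] − [0,8] + [0,2].
The resulting 27×18 matrix has rank 18, and its Smith normal form has invariant factors (1,1,1,1,1,1,1,1,1,1,1,1,1,1,1,1,1,2).

Reading off H_k = ker ∂_k / im ∂_{k+1}:

  H_0: rank C_0 − rank ∂_1 = 9 − 8 = 1, and the invariant factors of ∂_1 are all 1, so H_0 ≅ Z.
  H_1: rank ker ∂_1 − rank ∂_2 = (27 − 8) − 18 = 1, and ∂_2 has invariant factor 2 > 1, so H_1 ≅ Z ⊕ Z/2Z.
  H_2: rank ker ∂_2 − rank ∂_3 = (18 − 18) − 0 = 0, and there is no ∂_3, so H_2 ≅ 0.

As a check, the Euler characteristic is 9 − 27 + 18 = 0, which agrees with 1 − 1 + 0 = 0.
(K is a triangulation of the Klein bottle.)

H_0 = Z,  H_1 = Z ⊕ Z/2Z,  H_2 = 0.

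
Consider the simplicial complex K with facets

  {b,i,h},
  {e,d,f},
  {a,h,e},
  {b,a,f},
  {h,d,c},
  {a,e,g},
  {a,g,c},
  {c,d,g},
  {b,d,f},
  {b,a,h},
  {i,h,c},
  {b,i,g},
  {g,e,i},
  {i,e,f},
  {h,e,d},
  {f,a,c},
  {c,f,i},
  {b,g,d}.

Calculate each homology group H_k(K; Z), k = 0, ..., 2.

H_0 = Z,  H_1 = Z^2,  H_2 = Z.

Order the vertices as a < b < c < d < e < f < g < h < i. Listing each simplex with vertices in this order, K has dimension 2 with simplices:

  0-simplices (9): a, b, c, d, e, f, g, h, i
  1-simplices (27): ab, ac, ae, af, ag, ah, bd, bf, bg, bh, bi, cd, cf, cg, ch, ci, de, df, dg, dh, ef, eg, eh, ei, fi, gi, hi
  2-simplices (18): abf, abh, acf, acg, aeg, aeh, bdf, bdg, bgi, bhi, cdg, cdh, cfi, chi, def, deh, efi, egi

so the chain groups are C_0 ≅ Z^9, C_1 ≅ Z^27, C_2 ≅ Z^18.

Boundary ∂_1: C_1 → C_0 maps an edge to its endpoints' difference, ∂[p,q] = q − p. For instance
  ∂af = f − a.
The resulting 9×27 matrix has rank 8, and its Smith normal form has invariant factors (1,1,1,1,1,1,1,1).

Boundary ∂_2: C_2 → C_1 acts by ∂[p,q,r] = [q,r] − [p,r] + [p,q]. For instance
  ∂bdf = df − bf + bd,
  ∂cdg = dg − cg + cd.
This gives a 27×18 integer matrix of rank 17; reducing to Smith normal form yields diagonal entries (1,1,1,1,1,1,1,1,1,1,1,1,1,1,1,1,1).

From H_k ≅ ker(∂_k) / im(∂_{k+1}) we obtain:

  H_0: rank C_0 − rank ∂_1 = 9 − 8 = 1, and the invariant factors of ∂_1 are all 1, so H_0 ≅ Z.
  H_1: rank ker ∂_1 − rank ∂_2 = (27 − 8) − 17 = 2, and the invariant factors of ∂_2 are all 1, so H_1 ≅ Z^2.
  H_2: rank ker ∂_2 − rank ∂_3 = (18 − 17) − 0 = 1, and there is no ∂_3, so H_2 ≅ Z.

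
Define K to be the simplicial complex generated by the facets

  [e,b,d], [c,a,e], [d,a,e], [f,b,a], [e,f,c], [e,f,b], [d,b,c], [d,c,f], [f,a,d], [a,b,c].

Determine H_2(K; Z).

H_2 = 0.

We work with the vertex ordering a < b < c < d < e < f. The simplices of K, each written with vertices in increasing order, are:

  0-simplices (6): a, b, c, d, e, f
  1-simplices (15): ab, ac, ad, ae, af, bc, bd, be, bf, cd, ce, cf, de, df, ef
  2-simplices (10): abc, abf, ace, ade, adf, bcd, bde, bef, cdf, cef

Hence C_0 ≅ Z^6, C_1 ≅ Z^15, C_2 ≅ Z^10.

Boundary ∂_1: C_1 → C_0 maps an edge to its endpoints' difference, ∂[p,q] = q − p. For instance
  ∂de = e − d.
The 6×15 boundary matrix has rank 5 and Smith normal form diag(1,1,1,1,1).

Boundary ∂_2: C_2 → C_1 acts by ∂[p,q,r] = [q,r] − [p,r] + [p,q]. For instance
  ∂cef = ef − cf + ce,
  ∂bde = de − be + bd.
As a 15×10 matrix over Z this has rank 10, with invariant factors (1,1,1,1,1,1,1,1,1,2).

Computing H_k = (kernel of ∂_k) / (image of ∂_{k+1}):

  H_2: rank ker ∂_2 − rank ∂_3 = (10 − 10) − 0 = 0, and there is no ∂_3, so H_2 ≅ 0.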